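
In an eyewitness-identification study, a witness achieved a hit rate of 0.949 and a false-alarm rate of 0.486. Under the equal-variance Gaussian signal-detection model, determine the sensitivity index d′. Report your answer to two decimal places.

Φ⁻¹(0.949) = 1.635, Φ⁻¹(0.486) = -0.035
d' = z(H) − z(FA) = 1.635 − (-0.035) = 1.670

d′ = 1.67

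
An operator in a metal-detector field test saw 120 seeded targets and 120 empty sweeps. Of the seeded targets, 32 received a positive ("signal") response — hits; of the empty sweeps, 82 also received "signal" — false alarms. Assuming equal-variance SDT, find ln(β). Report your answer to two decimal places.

ln β = -0.08

H = 32/120 = 0.2667
FA = 82/120 = 0.6833
Φ⁻¹(H) = Φ⁻¹(0.2667) = -0.623
Φ⁻¹(FA) = Φ⁻¹(0.6833) = 0.477
ln β = −½·[z(H)² − z(FA)²] = −0.5 × (0.388 − 0.228) = -0.080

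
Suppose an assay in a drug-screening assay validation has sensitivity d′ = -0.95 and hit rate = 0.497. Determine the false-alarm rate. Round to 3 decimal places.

z(hit rate) = z(0.497) = -0.0075
z(FA) = z(H) − d' = -0.0075 − (-0.95) = 0.9425
false-alarm rate = Φ(0.9425) = 0.8270

false-alarm rate = 0.827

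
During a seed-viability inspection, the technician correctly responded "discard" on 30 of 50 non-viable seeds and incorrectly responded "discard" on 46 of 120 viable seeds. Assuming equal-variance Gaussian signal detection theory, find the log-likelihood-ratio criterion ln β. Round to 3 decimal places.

ln β = 0.012

H = 30/50 = 0.6000
FA = 46/120 = 0.3833
z(0.6000) = 0.2533, z(0.3833) = -0.2968
ln β = −½·[z(H)² − z(FA)²] = −0.5 × (0.0642 − 0.0881) = 0.01195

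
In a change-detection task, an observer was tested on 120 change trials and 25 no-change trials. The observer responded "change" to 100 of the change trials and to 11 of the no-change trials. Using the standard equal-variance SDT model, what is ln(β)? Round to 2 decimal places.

ln β = -0.46

H = 100/120 = 0.8333
FA = 11/25 = 0.4400
z(H) = 0.967
z(FA) = -0.151
ln β = −½·[z(H)² − z(FA)²] = −0.5 × (0.935 − 0.023) = -0.456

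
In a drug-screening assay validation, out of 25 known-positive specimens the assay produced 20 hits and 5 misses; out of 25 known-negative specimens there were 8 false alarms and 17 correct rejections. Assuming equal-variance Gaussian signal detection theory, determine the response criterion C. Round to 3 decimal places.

C = -0.187

H = 20/25 = 0.8000
FA = 8/25 = 0.3200
z(H) = z(0.8000) = 0.8416
z(FA) = z(0.3200) = -0.4677
c = −½·[z(H) + z(FA)] = −0.5 × (0.8416 + (-0.4677)) = -0.18695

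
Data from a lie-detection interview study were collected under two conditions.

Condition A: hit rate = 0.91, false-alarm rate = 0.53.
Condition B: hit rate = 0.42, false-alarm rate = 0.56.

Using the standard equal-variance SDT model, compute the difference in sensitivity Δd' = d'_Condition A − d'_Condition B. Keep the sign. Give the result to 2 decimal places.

Condition A: z(0.91) = 1.341, z(0.53) = 0.075, d' = 1.266
Condition B: z(0.42) = -0.202, z(0.56) = 0.151, d' = -0.353
Δd' = d'_Condition A − d'_Condition B = 1.266 − (-0.353) = 1.619
Condition A has the higher sensitivity.

Δd' = 1.62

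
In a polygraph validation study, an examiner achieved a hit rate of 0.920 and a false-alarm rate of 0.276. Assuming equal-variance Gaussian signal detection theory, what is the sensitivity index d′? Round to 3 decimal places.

d′ = 2.000

Φ⁻¹(H) = Φ⁻¹(0.920) = 1.4051
Φ⁻¹(FA) = Φ⁻¹(0.276) = -0.5948
d' = z(H) − z(FA) = 1.4051 − (-0.5948) = 1.9999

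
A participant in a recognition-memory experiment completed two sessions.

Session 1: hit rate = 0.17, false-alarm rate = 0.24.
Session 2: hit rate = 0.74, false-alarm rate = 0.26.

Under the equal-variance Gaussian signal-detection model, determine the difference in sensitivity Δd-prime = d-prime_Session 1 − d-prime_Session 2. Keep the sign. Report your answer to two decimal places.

Session 1: z(0.17) = -0.954, z(0.24) = -0.706, d' = -0.248
Session 2: z(0.74) = 0.643, z(0.26) = -0.643, d' = 1.286
Δd' = d'_Session 1 − d'_Session 2 = -0.248 − 1.286 = -1.534
Session 2 has the higher sensitivity.

Δd-prime = -1.53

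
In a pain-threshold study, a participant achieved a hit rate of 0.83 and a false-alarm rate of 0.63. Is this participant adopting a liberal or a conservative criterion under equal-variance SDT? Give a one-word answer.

z(H) = 0.954, z(FA) = 0.332
c = −½·(z(H) + z(FA)) = -0.643
c < 0 → liberal criterion (biased toward responding “yes”).

liberal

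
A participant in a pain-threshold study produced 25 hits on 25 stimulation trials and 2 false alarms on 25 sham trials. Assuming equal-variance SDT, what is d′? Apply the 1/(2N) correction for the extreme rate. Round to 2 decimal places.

d′ = 3.46

The hit rate is 25/25 = 1, so apply the 1/(2N) correction: H → 1 − 1/(2·25) = 0.98000.
z(H) = z(0.98000) = 2.054
z(FA) = z(0.08000) = -1.405
d' = 2.054 − (-1.405) = 3.459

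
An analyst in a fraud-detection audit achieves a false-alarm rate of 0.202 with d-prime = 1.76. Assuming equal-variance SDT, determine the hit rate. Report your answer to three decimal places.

hit rate = 0.823

z(false-alarm rate) = z(0.202) = -0.8345
z(H) = z(FA) + d' = -0.8345 + 1.76 = 0.9255
hit rate = Φ(0.9255) = 0.8226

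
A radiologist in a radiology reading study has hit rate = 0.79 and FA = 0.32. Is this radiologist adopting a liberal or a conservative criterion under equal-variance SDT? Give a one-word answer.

liberal

z(H) = 0.806, z(FA) = -0.468
c = −½·(z(H) + z(FA)) = -0.169
c < 0 → liberal criterion (biased toward responding “yes”).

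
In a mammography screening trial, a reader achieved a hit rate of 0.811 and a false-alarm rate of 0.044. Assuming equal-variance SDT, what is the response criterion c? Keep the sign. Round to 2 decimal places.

Φ⁻¹(H) = 0.882
Φ⁻¹(FA) = -1.706
c = −½·[z(H) + z(FA)] = −0.5 × (0.882 + (-1.706)) = 0.412

c = 0.41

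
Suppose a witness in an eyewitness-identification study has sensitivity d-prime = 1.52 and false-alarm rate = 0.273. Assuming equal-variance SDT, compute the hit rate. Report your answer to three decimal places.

hit rate = 0.820

z(false-alarm rate) = z(0.273) = -0.6038
z(H) = z(FA) + d' = -0.6038 + 1.52 = 0.9162
hit rate = Φ(0.9162) = 0.8202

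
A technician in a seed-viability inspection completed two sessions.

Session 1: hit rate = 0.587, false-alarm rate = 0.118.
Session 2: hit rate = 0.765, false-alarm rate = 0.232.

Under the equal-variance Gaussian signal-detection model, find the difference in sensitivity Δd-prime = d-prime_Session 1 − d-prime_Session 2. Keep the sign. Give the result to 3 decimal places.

Session 1: z(0.587) = 0.2198, z(0.118) = -1.1850, d' = 1.4048
Session 2: z(0.765) = 0.7225, z(0.232) = -0.7323, d' = 1.4548
Δd' = d'_Session 1 − d'_Session 2 = 1.4048 − 1.4548 = -0.0500
Session 2 has the higher sensitivity.

Δd-prime = -0.050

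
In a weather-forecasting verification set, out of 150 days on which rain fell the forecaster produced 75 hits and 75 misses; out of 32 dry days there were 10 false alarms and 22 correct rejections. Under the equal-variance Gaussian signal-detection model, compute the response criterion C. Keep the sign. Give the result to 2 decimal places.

C = 0.24

H = 75/150 = 0.5000
FA = 10/32 = 0.3125
Φ⁻¹(H) = Φ⁻¹(0.5000) = 0.0000
Φ⁻¹(FA) = Φ⁻¹(0.3125) = -0.4888
c = −½·[z(H) + z(FA)] = −0.5 × (0.0000 + (-0.4888)) = 0.2444
c > 0: the forecaster has a conservative response bias.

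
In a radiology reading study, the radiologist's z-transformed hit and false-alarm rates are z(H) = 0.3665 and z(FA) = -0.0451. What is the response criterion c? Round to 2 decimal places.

c = -0.16

c = −½·[z(H) + z(FA)] = −½·(0.3665 + (-0.0451)) = -0.1607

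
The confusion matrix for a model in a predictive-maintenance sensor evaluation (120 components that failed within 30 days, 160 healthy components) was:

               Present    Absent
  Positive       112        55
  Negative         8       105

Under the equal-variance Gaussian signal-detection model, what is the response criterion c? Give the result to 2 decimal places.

H = 112/120 = 0.9333
FA = 55/160 = 0.3438
z(H) = z(0.9333) = 1.5008
z(FA) = z(0.3438) = -0.4021
c = −½·[z(H) + z(FA)] = −0.5 × (1.5008 + (-0.4021)) = -0.54935

c = -0.55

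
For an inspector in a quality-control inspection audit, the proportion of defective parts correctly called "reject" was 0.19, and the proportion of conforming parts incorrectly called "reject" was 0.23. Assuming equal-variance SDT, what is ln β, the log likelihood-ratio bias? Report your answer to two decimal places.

ln β = -0.11

Φ⁻¹(0.19) = -0.878, Φ⁻¹(0.23) = -0.739
ln β = −½·[z(H)² − z(FA)²] = −0.5 × (0.771 − 0.546) = -0.1125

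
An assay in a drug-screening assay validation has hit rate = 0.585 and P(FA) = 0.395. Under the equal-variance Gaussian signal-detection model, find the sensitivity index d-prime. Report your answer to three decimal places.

z(0.585) = 0.2147, z(0.395) = -0.2663
d' = z(H) − z(FA) = 0.2147 − (-0.2663) = 0.4810

d-prime = 0.481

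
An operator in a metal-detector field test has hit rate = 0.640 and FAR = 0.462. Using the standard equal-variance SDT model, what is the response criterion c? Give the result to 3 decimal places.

z(H) = 0.3585
z(FA) = -0.0954
c = −½·[z(H) + z(FA)] = −0.5 × (0.3585 + (-0.0954)) = -0.13155
c < 0: the operator has a liberal response bias.

c = -0.132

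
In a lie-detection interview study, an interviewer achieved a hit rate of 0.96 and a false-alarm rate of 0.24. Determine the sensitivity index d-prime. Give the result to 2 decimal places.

z(0.96) = 1.751, z(0.24) = -0.706
d' = z(H) − z(FA) = 1.751 − (-0.706) = 2.457

d-prime = 2.46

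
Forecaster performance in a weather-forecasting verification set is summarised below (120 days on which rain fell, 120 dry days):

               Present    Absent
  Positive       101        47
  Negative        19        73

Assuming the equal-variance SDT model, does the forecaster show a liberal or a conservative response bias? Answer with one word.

z(H) = 1.001, z(FA) = -0.275
c = −½·(z(H) + z(FA)) = -0.363
c < 0 → liberal criterion (biased toward responding “yes”).

liberal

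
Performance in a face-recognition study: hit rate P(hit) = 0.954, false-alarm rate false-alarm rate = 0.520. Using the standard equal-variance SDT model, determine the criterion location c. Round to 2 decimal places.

c = -0.87

z(H) = 1.6849
z(FA) = 0.0502
c = −½·[z(H) + z(FA)] = −0.5 × (1.6849 + 0.0502) = -0.86755
c < 0: the observer has a liberal response bias.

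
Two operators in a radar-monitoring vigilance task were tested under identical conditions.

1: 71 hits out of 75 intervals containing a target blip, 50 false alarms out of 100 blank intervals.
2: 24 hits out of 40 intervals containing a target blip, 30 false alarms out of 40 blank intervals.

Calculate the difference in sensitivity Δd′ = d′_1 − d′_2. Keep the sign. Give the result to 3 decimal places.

1: z(0.9467) = 1.6137, z(0.5000) = 0.0000, d' = 1.6137
2: z(0.6000) = 0.2533, z(0.7500) = 0.6745, d' = -0.4212
Δd' = d'_1 − d'_2 = 1.6137 − (-0.4212) = 2.0349
1 has the higher sensitivity.

Δd′ = 2.035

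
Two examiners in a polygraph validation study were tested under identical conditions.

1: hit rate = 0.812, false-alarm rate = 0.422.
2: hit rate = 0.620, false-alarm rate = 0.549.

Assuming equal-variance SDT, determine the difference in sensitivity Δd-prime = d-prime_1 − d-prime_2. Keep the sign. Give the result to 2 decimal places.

1: z(0.812) = 0.885, z(0.422) = -0.197, d' = 1.082
2: z(0.620) = 0.305, z(0.549) = 0.123, d' = 0.182
Δd' = d'_1 − d'_2 = 1.082 − 0.182 = 0.900
1 has the higher sensitivity.

Δd-prime = 0.90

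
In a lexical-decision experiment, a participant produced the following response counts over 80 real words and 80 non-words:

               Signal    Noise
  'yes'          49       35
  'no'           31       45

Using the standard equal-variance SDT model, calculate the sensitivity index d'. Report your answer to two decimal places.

H = 49/80 = 0.6125
FA = 35/80 = 0.4375
z(H) = z(0.6125) = 0.2858
z(FA) = z(0.4375) = -0.1573
d' = z(H) − z(FA) = 0.2858 − (-0.1573) = 0.4431

d' = 0.44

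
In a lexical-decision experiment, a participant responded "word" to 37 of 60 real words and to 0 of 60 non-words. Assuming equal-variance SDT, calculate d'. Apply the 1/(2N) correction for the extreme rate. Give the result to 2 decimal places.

d' = 2.69

The false-alarm rate is 0/60 = 0, so apply the 1/(2N) correction: FA → 1/(2·60) = 0.00833.
z(H) = z(0.61667) = 0.297
z(FA) = z(0.00833) = -2.394
d' = 0.297 − (-2.394) = 2.691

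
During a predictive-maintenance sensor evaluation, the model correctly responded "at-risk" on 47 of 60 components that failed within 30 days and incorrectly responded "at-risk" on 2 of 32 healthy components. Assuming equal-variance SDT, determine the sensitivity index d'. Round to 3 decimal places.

d' = 2.318

H = 47/60 = 0.7833
FA = 2/32 = 0.0625
z(0.7833) = 0.7834, z(0.0625) = -1.5341
d' = z(H) − z(FA) = 0.7834 − (-1.5341) = 2.3175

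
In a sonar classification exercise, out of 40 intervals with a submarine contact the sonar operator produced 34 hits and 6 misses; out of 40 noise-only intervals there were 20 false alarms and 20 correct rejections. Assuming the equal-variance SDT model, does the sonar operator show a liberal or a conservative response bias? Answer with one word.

z(H) = 1.036, z(FA) = 0.000
c = −½·(z(H) + z(FA)) = -0.518
c < 0 → liberal criterion (biased toward responding “yes”).

liberal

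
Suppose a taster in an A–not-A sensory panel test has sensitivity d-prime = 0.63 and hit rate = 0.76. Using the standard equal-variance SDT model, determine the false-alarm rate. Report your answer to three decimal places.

z(hit rate) = z(0.76) = 0.7063
z(FA) = z(H) − d' = 0.7063 − 0.63 = 0.0763
false-alarm rate = Φ(0.0763) = 0.5304

false-alarm rate = 0.530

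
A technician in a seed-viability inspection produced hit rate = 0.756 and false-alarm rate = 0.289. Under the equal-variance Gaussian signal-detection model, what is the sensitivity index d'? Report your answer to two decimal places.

d' = 1.25

z(0.756) = 0.693, z(0.289) = -0.556
d' = z(H) − z(FA) = 0.693 − (-0.556) = 1.249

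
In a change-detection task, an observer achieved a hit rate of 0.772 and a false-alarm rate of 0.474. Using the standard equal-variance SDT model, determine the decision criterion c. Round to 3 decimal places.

c = -0.340

z(H) = z(0.772) = 0.7454
z(FA) = z(0.474) = -0.0652
c = −½·[z(H) + z(FA)] = −0.5 × (0.7454 + (-0.0652)) = -0.3401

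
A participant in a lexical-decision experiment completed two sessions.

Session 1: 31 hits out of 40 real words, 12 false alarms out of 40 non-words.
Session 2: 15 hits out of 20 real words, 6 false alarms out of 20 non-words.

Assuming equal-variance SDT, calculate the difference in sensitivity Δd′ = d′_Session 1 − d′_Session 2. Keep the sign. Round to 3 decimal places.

Δd′ = 0.081

Session 1: z(0.7750) = 0.7554, z(0.3000) = -0.5244, d' = 1.2798
Session 2: z(0.7500) = 0.6745, z(0.3000) = -0.5244, d' = 1.1989
Δd' = d'_Session 1 − d'_Session 2 = 1.2798 − 1.1989 = 0.0809
Session 1 has the higher sensitivity.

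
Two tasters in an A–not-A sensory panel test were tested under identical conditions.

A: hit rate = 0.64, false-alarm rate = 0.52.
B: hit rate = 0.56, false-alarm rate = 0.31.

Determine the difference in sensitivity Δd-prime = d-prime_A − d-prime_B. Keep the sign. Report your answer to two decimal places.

A: z(0.64) = 0.358, z(0.52) = 0.050, d' = 0.308
B: z(0.56) = 0.151, z(0.31) = -0.496, d' = 0.647
Δd' = d'_A − d'_B = 0.308 − 0.647 = -0.339
B has the higher sensitivity.

Δd-prime = -0.34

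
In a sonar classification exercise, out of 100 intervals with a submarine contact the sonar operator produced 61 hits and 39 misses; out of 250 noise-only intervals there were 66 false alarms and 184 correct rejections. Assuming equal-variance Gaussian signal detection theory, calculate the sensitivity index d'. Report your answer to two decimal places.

H = 61/100 = 0.6100
FA = 66/250 = 0.2640
z(H) = 0.2793
z(FA) = -0.6311
d' = z(H) − z(FA) = 0.2793 − (-0.6311) = 0.9104

d' = 0.91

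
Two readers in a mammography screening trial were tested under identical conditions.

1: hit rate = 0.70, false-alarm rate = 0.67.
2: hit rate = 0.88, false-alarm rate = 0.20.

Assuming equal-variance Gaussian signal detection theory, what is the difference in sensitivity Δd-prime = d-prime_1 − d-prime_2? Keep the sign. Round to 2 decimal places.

Δd-prime = -1.93

1: z(0.70) = 0.524, z(0.67) = 0.440, d' = 0.084
2: z(0.88) = 1.175, z(0.20) = -0.842, d' = 2.017
Δd' = d'_1 − d'_2 = 0.084 − 2.017 = -1.933
2 has the higher sensitivity.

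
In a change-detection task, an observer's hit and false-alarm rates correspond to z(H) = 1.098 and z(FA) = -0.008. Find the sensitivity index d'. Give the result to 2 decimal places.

d' = z(H) − z(FA) = 1.098 − (-0.008) = 1.106

d' = 1.11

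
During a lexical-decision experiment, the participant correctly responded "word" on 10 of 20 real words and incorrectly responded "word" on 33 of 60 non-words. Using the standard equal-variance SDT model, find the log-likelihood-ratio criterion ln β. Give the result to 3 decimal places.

ln β = 0.008

H = 10/20 = 0.5000
FA = 33/60 = 0.5500
z(0.5000) = 0.0000, z(0.5500) = 0.1257
ln β = −½·[z(H)² − z(FA)²] = −0.5 × (0.0000 − 0.0158) = 0.0079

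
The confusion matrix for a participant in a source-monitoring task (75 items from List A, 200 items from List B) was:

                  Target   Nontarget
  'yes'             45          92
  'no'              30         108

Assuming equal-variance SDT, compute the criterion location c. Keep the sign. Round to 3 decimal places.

c = -0.076

H = 45/75 = 0.6000
FA = 92/200 = 0.4600
z(0.6000) = 0.2533, z(0.4600) = -0.1004
c = −½·[z(H) + z(FA)] = −0.5 × (0.2533 + (-0.1004)) = -0.07645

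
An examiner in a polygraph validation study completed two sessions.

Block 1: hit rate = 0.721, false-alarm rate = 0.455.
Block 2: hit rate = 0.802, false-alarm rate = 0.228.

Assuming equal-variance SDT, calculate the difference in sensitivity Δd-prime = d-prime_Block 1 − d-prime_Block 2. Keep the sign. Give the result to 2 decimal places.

Δd-prime = -0.90

Block 1: z(0.721) = 0.586, z(0.455) = -0.113, d' = 0.699
Block 2: z(0.802) = 0.849, z(0.228) = -0.745, d' = 1.594
Δd' = d'_Block 1 − d'_Block 2 = 0.699 − 1.594 = -0.895
Block 2 has the higher sensitivity.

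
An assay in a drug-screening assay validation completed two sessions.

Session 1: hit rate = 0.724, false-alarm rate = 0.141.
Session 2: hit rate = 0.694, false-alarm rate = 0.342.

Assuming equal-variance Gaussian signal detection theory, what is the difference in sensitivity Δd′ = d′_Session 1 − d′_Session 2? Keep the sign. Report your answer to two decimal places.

Session 1: z(0.724) = 0.595, z(0.141) = -1.076, d' = 1.671
Session 2: z(0.694) = 0.507, z(0.342) = -0.407, d' = 0.914
Δd' = d'_Session 1 − d'_Session 2 = 1.671 − 0.914 = 0.757
Session 1 has the higher sensitivity.

Δd′ = 0.76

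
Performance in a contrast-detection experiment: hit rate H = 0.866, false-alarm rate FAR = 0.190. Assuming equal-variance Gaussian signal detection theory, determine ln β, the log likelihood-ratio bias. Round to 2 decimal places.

ln β = -0.23

z(H) = z(0.866) = 1.108
z(FA) = z(0.190) = -0.878
ln β = −½·[z(H)² − z(FA)²] = −0.5 × (1.228 − 0.771) = -0.2285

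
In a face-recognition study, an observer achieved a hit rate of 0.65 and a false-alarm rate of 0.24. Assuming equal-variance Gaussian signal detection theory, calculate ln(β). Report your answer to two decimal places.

z(H) = z(0.65) = 0.385
z(FA) = z(0.24) = -0.706
ln β = −½·[z(H)² − z(FA)²] = −0.5 × (0.148 − 0.498) = 0.175

ln β = 0.18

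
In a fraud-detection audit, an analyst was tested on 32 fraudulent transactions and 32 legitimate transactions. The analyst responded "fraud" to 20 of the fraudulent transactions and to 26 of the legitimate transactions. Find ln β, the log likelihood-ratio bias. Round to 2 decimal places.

H = 20/32 = 0.6250
FA = 26/32 = 0.8125
z(0.6250) = 0.319, z(0.8125) = 0.887
ln β = −½·[z(H)² − z(FA)²] = −0.5 × (0.102 − 0.787) = 0.3425

ln β = 0.34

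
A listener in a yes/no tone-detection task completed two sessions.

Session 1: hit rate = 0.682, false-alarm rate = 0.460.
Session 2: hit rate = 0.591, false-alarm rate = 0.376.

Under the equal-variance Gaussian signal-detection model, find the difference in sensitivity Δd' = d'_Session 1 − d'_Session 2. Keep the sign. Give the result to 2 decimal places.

Session 1: z(0.682) = 0.473, z(0.460) = -0.100, d' = 0.573
Session 2: z(0.591) = 0.230, z(0.376) = -0.316, d' = 0.546
Δd' = d'_Session 1 − d'_Session 2 = 0.573 − 0.546 = 0.027
Session 1 has the higher sensitivity.

Δd' = 0.03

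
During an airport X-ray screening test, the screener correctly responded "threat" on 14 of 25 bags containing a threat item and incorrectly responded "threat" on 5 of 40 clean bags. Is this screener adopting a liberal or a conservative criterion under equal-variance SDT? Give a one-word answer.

z(H) = 0.151, z(FA) = -1.150
c = −½·(z(H) + z(FA)) = 0.4995
c > 0 → conservative criterion (biased toward responding “no”).

conservative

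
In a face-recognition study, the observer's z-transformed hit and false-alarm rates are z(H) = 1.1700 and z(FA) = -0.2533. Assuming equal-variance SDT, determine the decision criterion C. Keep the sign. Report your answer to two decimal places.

C = -0.46

c = −½·[z(H) + z(FA)] = −½·(1.1700 + (-0.2533)) = -0.45835
c < 0: the observer has a liberal response bias.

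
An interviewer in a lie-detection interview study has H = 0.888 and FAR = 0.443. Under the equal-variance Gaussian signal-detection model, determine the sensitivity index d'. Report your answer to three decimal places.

Φ⁻¹(H) = Φ⁻¹(0.888) = 1.2160
Φ⁻¹(FA) = Φ⁻¹(0.443) = -0.1434
d' = z(H) − z(FA) = 1.2160 − (-0.1434) = 1.3594

d' = 1.359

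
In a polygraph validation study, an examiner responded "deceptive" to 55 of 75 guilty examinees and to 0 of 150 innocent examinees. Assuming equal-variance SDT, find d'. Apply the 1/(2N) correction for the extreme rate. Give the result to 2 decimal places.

d' = 3.34

The false-alarm rate is 0/150 = 0, so apply the 1/(2N) correction: FA → 1/(2·150) = 0.00333.
z(H) = z(0.73333) = 0.623
z(FA) = z(0.00333) = -2.713
d' = 0.623 − (-2.713) = 3.336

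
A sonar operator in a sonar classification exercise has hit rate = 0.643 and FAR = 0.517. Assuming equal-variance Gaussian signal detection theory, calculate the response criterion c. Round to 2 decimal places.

z(0.643) = 0.366, z(0.517) = 0.043
c = −½·[z(H) + z(FA)] = −0.5 × (0.366 + 0.043) = -0.2045

c = -0.20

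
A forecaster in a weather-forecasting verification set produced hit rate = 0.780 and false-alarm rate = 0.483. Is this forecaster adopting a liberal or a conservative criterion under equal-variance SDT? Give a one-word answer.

liberal

z(H) = 0.772, z(FA) = -0.043
c = −½·(z(H) + z(FA)) = -0.3645
c < 0 → liberal criterion (biased toward responding “yes”).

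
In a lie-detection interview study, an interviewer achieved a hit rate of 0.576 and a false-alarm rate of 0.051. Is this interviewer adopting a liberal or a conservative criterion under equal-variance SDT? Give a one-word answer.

conservative

z(H) = 0.192, z(FA) = -1.635
c = −½·(z(H) + z(FA)) = 0.7215
c > 0 → conservative criterion (biased toward responding “no”).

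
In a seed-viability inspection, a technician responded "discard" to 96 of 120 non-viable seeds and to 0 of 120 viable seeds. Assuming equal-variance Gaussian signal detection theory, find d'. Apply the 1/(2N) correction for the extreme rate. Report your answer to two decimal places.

d' = 3.48

The false-alarm rate is 0/120 = 0, so apply the 1/(2N) correction: FA → 1/(2·120) = 0.00417.
z(H) = z(0.80000) = 0.842
z(FA) = z(0.00417) = -2.638
d' = 0.842 − (-2.638) = 3.480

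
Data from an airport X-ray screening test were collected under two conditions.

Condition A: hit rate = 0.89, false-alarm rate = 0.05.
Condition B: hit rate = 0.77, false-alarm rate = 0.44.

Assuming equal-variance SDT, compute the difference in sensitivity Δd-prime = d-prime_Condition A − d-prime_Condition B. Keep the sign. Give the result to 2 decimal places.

Δd-prime = 1.98

Condition A: z(0.89) = 1.227, z(0.05) = -1.645, d' = 2.872
Condition B: z(0.77) = 0.739, z(0.44) = -0.151, d' = 0.890
Δd' = d'_Condition A − d'_Condition B = 2.872 − 0.890 = 1.982
Condition A has the higher sensitivity.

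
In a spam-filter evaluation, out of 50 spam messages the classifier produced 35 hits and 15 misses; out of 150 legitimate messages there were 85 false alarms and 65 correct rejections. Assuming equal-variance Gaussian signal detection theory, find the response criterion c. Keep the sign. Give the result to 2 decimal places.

H = 35/50 = 0.7000
FA = 85/150 = 0.5667
Φ⁻¹(H) = 0.524
Φ⁻¹(FA) = 0.168
c = −½·[z(H) + z(FA)] = −0.5 × (0.524 + 0.168) = -0.346
c < 0: the classifier has a liberal response bias.

c = -0.35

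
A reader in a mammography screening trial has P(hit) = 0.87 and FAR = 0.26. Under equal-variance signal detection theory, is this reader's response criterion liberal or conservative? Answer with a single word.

liberal

z(H) = 1.126, z(FA) = -0.643
c = −½·(z(H) + z(FA)) = -0.2415
c < 0 → liberal criterion (biased toward responding “yes”).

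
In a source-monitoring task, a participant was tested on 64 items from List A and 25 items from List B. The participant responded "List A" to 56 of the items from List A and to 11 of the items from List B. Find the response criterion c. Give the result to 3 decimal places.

c = -0.500

H = 56/64 = 0.8750
FA = 11/25 = 0.4400
z(0.8750) = 1.1503, z(0.4400) = -0.1510
c = −½·[z(H) + z(FA)] = −0.5 × (1.1503 + (-0.1510)) = -0.49965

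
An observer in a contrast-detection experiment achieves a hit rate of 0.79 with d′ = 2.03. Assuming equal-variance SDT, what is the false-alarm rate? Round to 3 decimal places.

z(hit rate) = z(0.79) = 0.8064
z(FA) = z(H) − d' = 0.8064 − 2.03 = -1.2236
false-alarm rate = Φ(-1.2236) = 0.1106

false-alarm rate = 0.111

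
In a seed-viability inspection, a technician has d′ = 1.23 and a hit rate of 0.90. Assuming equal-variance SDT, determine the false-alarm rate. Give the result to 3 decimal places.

false-alarm rate = 0.521

z(hit rate) = z(0.90) = 1.2816
z(FA) = z(H) − d' = 1.2816 − 1.23 = 0.0516
false-alarm rate = Φ(0.0516) = 0.5206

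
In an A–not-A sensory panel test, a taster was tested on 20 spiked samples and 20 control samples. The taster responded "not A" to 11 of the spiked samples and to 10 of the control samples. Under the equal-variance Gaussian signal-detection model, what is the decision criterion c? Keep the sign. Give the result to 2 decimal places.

H = 11/20 = 0.5500
FA = 10/20 = 0.5000
Φ⁻¹(H) = Φ⁻¹(0.5500) = 0.126
Φ⁻¹(FA) = Φ⁻¹(0.5000) = 0.000
c = −½·[z(H) + z(FA)] = −0.5 × (0.126 + 0.000) = -0.063

c = -0.06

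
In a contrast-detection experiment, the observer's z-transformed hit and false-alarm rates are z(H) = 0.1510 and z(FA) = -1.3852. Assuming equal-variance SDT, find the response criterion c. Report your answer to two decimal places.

c = 0.62

c = −½·[z(H) + z(FA)] = −½·(0.1510 + (-1.3852)) = 0.6171
c > 0: the observer has a conservative response bias.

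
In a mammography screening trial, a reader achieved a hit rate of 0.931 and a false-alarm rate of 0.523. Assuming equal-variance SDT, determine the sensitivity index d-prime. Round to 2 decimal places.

Φ⁻¹(H) = 1.4833
Φ⁻¹(FA) = 0.0577
d' = z(H) − z(FA) = 1.4833 − 0.0577 = 1.4256

d-prime = 1.43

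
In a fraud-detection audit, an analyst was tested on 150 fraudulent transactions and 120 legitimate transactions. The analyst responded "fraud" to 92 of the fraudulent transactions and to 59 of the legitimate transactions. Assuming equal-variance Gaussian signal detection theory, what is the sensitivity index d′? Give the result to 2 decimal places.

H = 92/150 = 0.6133
FA = 59/120 = 0.4917
Φ⁻¹(H) = Φ⁻¹(0.6133) = 0.2879
Φ⁻¹(FA) = Φ⁻¹(0.4917) = -0.0208
d' = z(H) − z(FA) = 0.2879 − (-0.0208) = 0.3087

d′ = 0.31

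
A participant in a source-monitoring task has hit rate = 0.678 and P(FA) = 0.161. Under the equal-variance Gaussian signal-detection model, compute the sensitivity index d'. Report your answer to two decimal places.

z(H) = 0.462
z(FA) = -0.990
d' = z(H) − z(FA) = 0.462 − (-0.990) = 1.452

d' = 1.45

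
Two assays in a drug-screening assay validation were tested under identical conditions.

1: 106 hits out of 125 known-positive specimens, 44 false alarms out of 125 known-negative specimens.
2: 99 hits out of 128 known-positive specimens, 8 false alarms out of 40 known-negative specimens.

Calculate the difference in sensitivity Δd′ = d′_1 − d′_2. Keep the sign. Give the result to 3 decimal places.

1: z(0.8480) = 1.0279, z(0.3520) = -0.3799, d' = 1.4078
2: z(0.7734) = 0.7501, z(0.2000) = -0.8416, d' = 1.5917
Δd' = d'_1 − d'_2 = 1.4078 − 1.5917 = -0.1839
2 has the higher sensitivity.

Δd′ = -0.184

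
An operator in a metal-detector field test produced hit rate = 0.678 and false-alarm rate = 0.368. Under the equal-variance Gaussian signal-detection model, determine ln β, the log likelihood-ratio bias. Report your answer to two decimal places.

z(0.678) = 0.462, z(0.368) = -0.337
ln β = −½·[z(H)² − z(FA)²] = −0.5 × (0.213 − 0.114) = -0.0495

ln β = -0.05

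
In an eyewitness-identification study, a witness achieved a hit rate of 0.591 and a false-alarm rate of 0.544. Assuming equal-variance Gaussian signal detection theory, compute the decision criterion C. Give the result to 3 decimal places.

Φ⁻¹(0.591) = 0.2301, Φ⁻¹(0.544) = 0.1105
c = −½·[z(H) + z(FA)] = −0.5 × (0.2301 + 0.1105) = -0.1703
c < 0: the witness has a liberal response bias.

C = -0.170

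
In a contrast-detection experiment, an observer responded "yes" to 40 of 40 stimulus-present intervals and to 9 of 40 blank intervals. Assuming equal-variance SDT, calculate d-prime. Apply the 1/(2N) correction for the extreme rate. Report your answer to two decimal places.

The hit rate is 40/40 = 1, so apply the 1/(2N) correction: H → 1 − 1/(2·40) = 0.98750.
z(H) = z(0.98750) = 2.241
z(FA) = z(0.22500) = -0.755
d' = 2.241 − (-0.755) = 2.996

d-prime = 3.00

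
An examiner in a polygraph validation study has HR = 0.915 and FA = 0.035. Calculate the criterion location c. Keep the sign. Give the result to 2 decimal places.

c = 0.22

Φ⁻¹(H) = Φ⁻¹(0.915) = 1.372
Φ⁻¹(FA) = Φ⁻¹(0.035) = -1.812
c = −½·[z(H) + z(FA)] = −0.5 × (1.372 + (-1.812)) = 0.220
c > 0: the examiner has a conservative response bias.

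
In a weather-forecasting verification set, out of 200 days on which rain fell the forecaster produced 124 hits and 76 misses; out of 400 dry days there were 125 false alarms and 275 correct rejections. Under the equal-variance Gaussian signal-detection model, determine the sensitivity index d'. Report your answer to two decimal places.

d' = 0.79

H = 124/200 = 0.6200
FA = 125/400 = 0.3125
z(H) = z(0.6200) = 0.3055
z(FA) = z(0.3125) = -0.4888
d' = z(H) − z(FA) = 0.3055 − (-0.4888) = 0.7943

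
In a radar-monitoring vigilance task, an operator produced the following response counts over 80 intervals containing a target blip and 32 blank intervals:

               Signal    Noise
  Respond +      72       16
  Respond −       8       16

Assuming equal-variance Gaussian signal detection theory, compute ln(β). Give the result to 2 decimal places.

H = 72/80 = 0.9000
FA = 16/32 = 0.5000
z(H) = z(0.9000) = 1.282
z(FA) = z(0.5000) = 0.000
ln β = −½·[z(H)² − z(FA)²] = −0.5 × (1.644 − 0.000) = -0.822

ln β = -0.82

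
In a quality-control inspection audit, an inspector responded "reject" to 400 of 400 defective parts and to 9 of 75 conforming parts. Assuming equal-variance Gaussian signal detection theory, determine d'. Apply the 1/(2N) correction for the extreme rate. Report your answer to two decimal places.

The hit rate is 400/400 = 1, so apply the 1/(2N) correction: H → 1 − 1/(2·400) = 0.99875.
z(H) = z(0.99875) = 3.023
z(FA) = z(0.12000) = -1.175
d' = 3.023 − (-1.175) = 4.198

d' = 4.20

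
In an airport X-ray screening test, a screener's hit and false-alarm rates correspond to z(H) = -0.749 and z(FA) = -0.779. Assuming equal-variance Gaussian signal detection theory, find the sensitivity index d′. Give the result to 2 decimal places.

d′ = 0.03

d' = z(H) − z(FA) = -0.749 − (-0.779) = 0.030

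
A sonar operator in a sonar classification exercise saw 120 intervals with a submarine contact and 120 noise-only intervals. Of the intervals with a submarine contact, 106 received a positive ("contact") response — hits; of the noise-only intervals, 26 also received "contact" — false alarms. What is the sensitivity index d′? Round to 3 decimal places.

H = 106/120 = 0.8833
FA = 26/120 = 0.2167
z(H) = z(0.8833) = 1.1916
z(FA) = z(0.2167) = -0.7834
d' = z(H) − z(FA) = 1.1916 − (-0.7834) = 1.9750

d′ = 1.975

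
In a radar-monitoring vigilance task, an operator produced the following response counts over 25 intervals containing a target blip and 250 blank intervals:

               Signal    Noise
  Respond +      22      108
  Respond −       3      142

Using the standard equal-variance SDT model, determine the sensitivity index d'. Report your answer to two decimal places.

H = 22/25 = 0.8800
FA = 108/250 = 0.4320
z(H) = z(0.8800) = 1.175
z(FA) = z(0.4320) = -0.171
d' = z(H) − z(FA) = 1.175 − (-0.171) = 1.346

d' = 1.35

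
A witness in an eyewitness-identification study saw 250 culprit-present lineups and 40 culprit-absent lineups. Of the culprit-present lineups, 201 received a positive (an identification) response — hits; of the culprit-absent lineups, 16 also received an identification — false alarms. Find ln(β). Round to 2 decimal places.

H = 201/250 = 0.8040
FA = 16/40 = 0.4000
z(H) = 0.856
z(FA) = -0.253
ln β = −½·[z(H)² − z(FA)²] = −0.5 × (0.733 − 0.064) = -0.3345

ln β = -0.33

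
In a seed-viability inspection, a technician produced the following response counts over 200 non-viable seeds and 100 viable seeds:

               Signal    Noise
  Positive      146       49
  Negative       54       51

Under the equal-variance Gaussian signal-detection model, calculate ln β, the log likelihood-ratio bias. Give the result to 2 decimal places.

ln β = -0.19

H = 146/200 = 0.7300
FA = 49/100 = 0.4900
z(0.7300) = 0.613, z(0.4900) = -0.025
ln β = −½·[z(H)² − z(FA)²] = −0.5 × (0.376 − 0.001) = -0.1875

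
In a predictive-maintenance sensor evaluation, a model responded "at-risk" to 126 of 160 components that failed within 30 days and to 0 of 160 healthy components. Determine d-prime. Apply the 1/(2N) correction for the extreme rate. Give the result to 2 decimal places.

The false-alarm rate is 0/160 = 0, so apply the 1/(2N) correction: FA → 1/(2·160) = 0.00313.
z(H) = z(0.78750) = 0.798
z(FA) = z(0.00313) = -2.734
d' = 0.798 − (-2.734) = 3.532

d-prime = 3.53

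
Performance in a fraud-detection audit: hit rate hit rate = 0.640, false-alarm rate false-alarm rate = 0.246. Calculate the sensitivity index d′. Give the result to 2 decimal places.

z(H) = z(0.640) = 0.3585
z(FA) = z(0.246) = -0.6871
d' = z(H) − z(FA) = 0.3585 − (-0.6871) = 1.0456

d′ = 1.05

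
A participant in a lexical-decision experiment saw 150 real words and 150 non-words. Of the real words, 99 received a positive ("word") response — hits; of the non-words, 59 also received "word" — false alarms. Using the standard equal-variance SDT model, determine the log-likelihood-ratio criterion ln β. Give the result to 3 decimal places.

H = 99/150 = 0.6600
FA = 59/150 = 0.3933
z(H) = z(0.6600) = 0.4125
z(FA) = z(0.3933) = -0.2707
ln β = −½·[z(H)² − z(FA)²] = −0.5 × (0.1702 − 0.0733) = -0.04845

ln β = -0.048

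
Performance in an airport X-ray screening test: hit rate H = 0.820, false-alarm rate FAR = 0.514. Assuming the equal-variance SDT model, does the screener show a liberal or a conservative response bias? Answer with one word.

z(H) = 0.915, z(FA) = 0.035
c = −½·(z(H) + z(FA)) = -0.475
c < 0 → liberal criterion (biased toward responding “yes”).

liberal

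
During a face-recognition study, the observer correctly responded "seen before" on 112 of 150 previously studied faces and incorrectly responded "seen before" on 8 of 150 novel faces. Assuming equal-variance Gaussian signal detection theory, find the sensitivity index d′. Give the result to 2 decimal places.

H = 112/150 = 0.7467
FA = 8/150 = 0.0533
Φ⁻¹(0.7467) = 0.6641, Φ⁻¹(0.0533) = -1.6137
d' = z(H) − z(FA) = 0.6641 − (-1.6137) = 2.2778

d′ = 2.28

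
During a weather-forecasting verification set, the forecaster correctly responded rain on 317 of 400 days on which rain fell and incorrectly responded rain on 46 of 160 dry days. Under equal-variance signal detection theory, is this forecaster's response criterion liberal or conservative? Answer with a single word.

z(H) = 0.815, z(FA) = -0.561
c = −½·(z(H) + z(FA)) = -0.127
c < 0 → liberal criterion (biased toward responding “yes”).

liberal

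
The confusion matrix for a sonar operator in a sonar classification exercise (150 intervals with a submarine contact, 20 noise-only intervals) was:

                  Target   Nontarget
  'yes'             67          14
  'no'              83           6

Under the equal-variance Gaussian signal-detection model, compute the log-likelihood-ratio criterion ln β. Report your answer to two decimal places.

ln β = 0.13

H = 67/150 = 0.4467
FA = 14/20 = 0.7000
z(0.4467) = -0.134, z(0.7000) = 0.524
ln β = −½·[z(H)² − z(FA)²] = −0.5 × (0.018 − 0.275) = 0.1285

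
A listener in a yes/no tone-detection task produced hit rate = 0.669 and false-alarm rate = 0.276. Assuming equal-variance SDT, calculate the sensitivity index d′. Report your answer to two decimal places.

d′ = 1.03

Φ⁻¹(H) = 0.437
Φ⁻¹(FA) = -0.595
d' = z(H) − z(FA) = 0.437 − (-0.595) = 1.032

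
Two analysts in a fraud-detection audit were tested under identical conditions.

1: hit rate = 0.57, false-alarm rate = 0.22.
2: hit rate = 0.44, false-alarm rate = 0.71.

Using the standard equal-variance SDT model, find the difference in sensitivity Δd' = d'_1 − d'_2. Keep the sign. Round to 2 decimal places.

Δd' = 1.65

1: z(0.57) = 0.176, z(0.22) = -0.772, d' = 0.948
2: z(0.44) = -0.151, z(0.71) = 0.553, d' = -0.704
Δd' = d'_1 − d'_2 = 0.948 − (-0.704) = 1.652
1 has the higher sensitivity.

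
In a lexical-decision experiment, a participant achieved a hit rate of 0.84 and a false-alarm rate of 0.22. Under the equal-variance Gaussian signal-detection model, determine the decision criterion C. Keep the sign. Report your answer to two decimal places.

C = -0.11

Φ⁻¹(0.84) = 0.994, Φ⁻¹(0.22) = -0.772
c = −½·[z(H) + z(FA)] = −0.5 × (0.994 + (-0.772)) = -0.111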